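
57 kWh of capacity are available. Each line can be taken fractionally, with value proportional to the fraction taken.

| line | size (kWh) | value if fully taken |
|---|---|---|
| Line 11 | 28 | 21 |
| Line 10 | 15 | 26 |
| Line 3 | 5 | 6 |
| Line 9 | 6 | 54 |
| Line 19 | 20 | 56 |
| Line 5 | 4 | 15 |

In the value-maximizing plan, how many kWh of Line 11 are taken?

7

Best value per unit of size first: Line 9 54/6≈9, Line 5 15/4≈3.75, Line 19 56/20≈2.8, Line 10 26/15≈1.73, Line 3 6/5≈1.2, Line 11 21/28≈0.75.
Take all of Line 9 (6 kWh, value 54) → 51 kWh left.
All 4 kWh of Line 5 fit (value 15) → 47 remain.
Line 19: take in full, 20 kWh for value 56 → 27 left.
All 15 kWh of Line 10 fit (value 26) → 12 remain.
All 5 kWh of Line 3 fit (value 6) → 7 remain.
Fill the last 7 kWh with part of Line 11: 7/28 of it earns 5.25.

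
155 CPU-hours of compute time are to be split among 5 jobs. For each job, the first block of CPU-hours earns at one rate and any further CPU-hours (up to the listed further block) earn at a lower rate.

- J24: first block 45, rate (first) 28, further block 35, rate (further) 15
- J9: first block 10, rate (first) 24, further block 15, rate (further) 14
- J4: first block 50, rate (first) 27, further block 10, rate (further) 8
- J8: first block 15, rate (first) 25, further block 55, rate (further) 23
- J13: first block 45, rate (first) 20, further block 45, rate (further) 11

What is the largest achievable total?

Order all 10 blocks by rate: J24/tier1 28 > J4/tier1 27 > J8/tier1 25 > J9/tier1 24 > J8/tier2 23 > J13/tier1 20 > J24/tier2 15 > J9/tier2 14 > J13/tier2 11 > J4/tier2 8.
J24/tier1 (28): +45 ; 110 left.
Fill J4 tier1 block (50 at 27) ; 60 left.
Fill J8 tier1 block (15 at 25) ; 45 left.
Fill J9 tier1 block (10 at 24) ; 35 left.
35 remain; put them into J8 tier2 at 23.
Total = 28×45 + 27×50 + 25×15 + 24×10 + 23×35 = 4030.

4030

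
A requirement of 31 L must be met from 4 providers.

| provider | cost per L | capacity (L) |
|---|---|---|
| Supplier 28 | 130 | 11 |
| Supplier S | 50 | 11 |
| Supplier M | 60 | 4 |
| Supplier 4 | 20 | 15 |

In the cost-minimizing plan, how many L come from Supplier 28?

Cheapest first:
Supplier 4 (20): use full 15 ; 16 L to go.
Supplier S at 50: take all 11 L ; 5 still needed.
Take 4 from Supplier M at 60 ; need 1 more.
Take 1 from Supplier 28 at 130 to finish.

1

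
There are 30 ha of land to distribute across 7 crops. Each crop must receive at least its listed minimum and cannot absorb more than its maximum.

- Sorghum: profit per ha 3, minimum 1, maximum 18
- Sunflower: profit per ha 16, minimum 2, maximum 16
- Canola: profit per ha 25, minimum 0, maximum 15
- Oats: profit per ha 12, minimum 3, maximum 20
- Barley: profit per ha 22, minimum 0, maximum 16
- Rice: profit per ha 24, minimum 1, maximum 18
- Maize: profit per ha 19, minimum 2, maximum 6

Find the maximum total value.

652

Meeting every minimum uses 1+2+0+3+0+1+2 = 9 ha, leaving 21.
Highest profit per ha first: Canola 25 > Rice 24 > Barley 22 > Maize 19 > Sunflower 16 > Oats 12 > Sorghum 3.
Canola: +15 to 15 (cap) — 6 left.
Rice has room for 17 more but only 6 remain, so it gets 7.
Total = 3×1 + 16×2 + 25×15 + 12×3 + 24×7 + 19×2 = 652.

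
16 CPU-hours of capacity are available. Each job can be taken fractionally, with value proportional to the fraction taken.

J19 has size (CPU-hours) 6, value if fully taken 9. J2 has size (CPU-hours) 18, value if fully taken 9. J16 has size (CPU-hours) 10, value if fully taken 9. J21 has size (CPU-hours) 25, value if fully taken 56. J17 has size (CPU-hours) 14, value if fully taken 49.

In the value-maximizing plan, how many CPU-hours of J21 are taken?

2

Best value per unit of size first: J17 49/14≈3.5, J21 56/25≈2.24, J19 9/6≈1.5, J16 9/10≈0.9, J2 9/18≈0.5.
J17: take in full, 14 CPU-hours for value 49 ; 2 left.
Only 2 CPU-hours remain; take 2/25 of J21 for value 56×2/25 = 4.48.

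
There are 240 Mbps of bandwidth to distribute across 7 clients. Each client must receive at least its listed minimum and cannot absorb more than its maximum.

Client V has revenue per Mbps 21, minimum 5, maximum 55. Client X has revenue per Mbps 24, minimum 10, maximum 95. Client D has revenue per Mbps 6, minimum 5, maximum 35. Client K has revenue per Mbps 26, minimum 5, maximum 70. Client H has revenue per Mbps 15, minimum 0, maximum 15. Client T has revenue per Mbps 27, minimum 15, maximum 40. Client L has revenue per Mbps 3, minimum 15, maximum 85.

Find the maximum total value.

5570

Meeting every minimum uses 5+10+5+5+0+15+15 = 55 Mbps, leaving 185.
Rank by revenue per Mbps: Client T 27 > Client K 26 > Client X 24 > Client V 21 > Client H 15 > Client D 6 > Client L 3.
Give Client T 25 more to hit its cap of 40 — 160 left.
Client K takes 65 more to reach its cap of 70 — 95 left.
Client X takes 85 more to reach its cap of 95 — 10 left.
Client V has room for 50 more but only 10 remain, so it gets 15.
Total = 21×15 + 24×95 + 6×5 + 26×70 + 27×40 + 3×15 = 5570.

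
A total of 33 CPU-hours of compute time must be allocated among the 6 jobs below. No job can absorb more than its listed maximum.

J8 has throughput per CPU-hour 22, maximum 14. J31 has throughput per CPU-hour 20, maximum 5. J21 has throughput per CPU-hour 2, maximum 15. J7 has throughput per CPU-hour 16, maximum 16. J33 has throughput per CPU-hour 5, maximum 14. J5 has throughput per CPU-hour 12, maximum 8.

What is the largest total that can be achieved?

632

Rank by throughput per CPU-hour: J8 22 > J31 20 > J7 16 > J5 12 > J33 5 > J21 2.
Give J8 14 to hit its cap of 14 → 19 left.
J31: +5 to 5 (cap) → 14 left.
J7: +14 (room for 16) → 14. Pool exhausted.
Total = 22×14 + 20×5 + 16×14 = 632.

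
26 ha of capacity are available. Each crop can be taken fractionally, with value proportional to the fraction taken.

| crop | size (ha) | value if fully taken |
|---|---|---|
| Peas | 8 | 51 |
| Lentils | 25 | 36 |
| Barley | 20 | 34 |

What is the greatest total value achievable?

Best value per unit of size first: Peas 51/8≈6.38, Barley 34/20≈1.7, Lentils 36/25≈1.44.
All 8 ha of Peas fit (value 51) ; 18 remain.
Fill the last 18 ha with part of Barley: 18/20 of it earns 30.6.
Total value = 81.6.

81.6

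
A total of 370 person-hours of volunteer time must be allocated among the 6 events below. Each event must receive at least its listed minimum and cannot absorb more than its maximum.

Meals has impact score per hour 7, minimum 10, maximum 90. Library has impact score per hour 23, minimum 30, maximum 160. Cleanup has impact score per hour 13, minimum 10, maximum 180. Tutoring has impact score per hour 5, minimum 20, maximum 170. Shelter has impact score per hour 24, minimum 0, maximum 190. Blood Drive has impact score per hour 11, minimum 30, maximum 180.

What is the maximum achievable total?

Meeting every minimum uses 10+30+10+20+0+30 = 100 person-hours, leaving 270.
Rank by impact score per hour: Shelter 24 > Library 23 > Cleanup 13 > Blood Drive 11 > Meals 7 > Tutoring 5.
Give Shelter 190 more to hit its cap of 190 ; 80 left.
Only 80 left; Library takes them to reach 110.
Total = 7×10 + 23×110 + 13×10 + 5×20 + 24×190 + 11×30 = 7720.

7720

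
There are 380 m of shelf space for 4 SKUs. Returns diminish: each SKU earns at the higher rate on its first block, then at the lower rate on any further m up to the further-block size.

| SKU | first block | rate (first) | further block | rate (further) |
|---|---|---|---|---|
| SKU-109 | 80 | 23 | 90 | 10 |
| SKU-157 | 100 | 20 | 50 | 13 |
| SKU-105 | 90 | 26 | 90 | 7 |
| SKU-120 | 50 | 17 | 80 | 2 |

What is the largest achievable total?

7780

Order all 8 blocks by rate: SKU-105/T1 26 > SKU-109/T1 23 > SKU-157/T1 20 > SKU-120/T1 17 > SKU-157/T2 13 > SKU-109/T2 10 > SKU-105/T2 7 > SKU-120/T2 2.
Fill SKU-105 T1 block (90 at 26) — 290 left.
Fill SKU-109 T1 block (80 at 23) — 210 left.
Fill SKU-157 T1 block (100 at 20) — 110 left.
Fill SKU-120 T1 block (50 at 17) — 60 left.
SKU-157/T2 (13): +50 — 10 left.
SKU-109 T2 at 10: only 10 left, fill 10.
Total = 26×90 + 23×80 + 20×100 + 17×50 + 13×50 + 10×10 = 7780.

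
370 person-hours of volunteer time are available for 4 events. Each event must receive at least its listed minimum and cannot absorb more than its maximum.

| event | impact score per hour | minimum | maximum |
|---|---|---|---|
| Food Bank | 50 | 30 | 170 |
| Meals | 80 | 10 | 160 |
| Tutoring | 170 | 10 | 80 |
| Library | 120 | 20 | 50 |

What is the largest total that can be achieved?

36400

Meeting every minimum uses 30+10+10+20 = 70 person-hours, leaving 300.
Order the events by impact score per hour: Tutoring 170 > Library 120 > Meals 80 > Food Bank 50.
Tutoring: +70 to 80 (cap) ; 230 left.
Library takes 30 more to reach its cap of 50 ; 200 left.
Meals: +150 to 160 (cap) ; 50 left.
Only 50 left; Food Bank takes them to reach 80.
Total = 50×80 + 80×160 + 170×80 + 120×50 = 36400.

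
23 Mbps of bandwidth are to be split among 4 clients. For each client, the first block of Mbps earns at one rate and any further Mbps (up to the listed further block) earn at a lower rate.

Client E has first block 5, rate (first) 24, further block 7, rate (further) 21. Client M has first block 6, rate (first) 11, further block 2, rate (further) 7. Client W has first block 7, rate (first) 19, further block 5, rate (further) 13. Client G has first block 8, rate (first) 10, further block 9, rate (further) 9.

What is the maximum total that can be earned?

Treat each block as its own option and order by rate: Client E/first 24 > Client E/second 21 > Client W/first 19 > Client W/second 13 > Client M/first 11 > Client G/first 10 > Client G/second 9 > Client M/second 7.
Client E first at 24: fill all 5 → 18 left.
Fill Client E second block (7 at 21) → 11 left.
Fill Client W first block (7 at 19) → 4 left.
4 remain; put them into Client W second at 13.
Total = 24×5 + 21×7 + 19×7 + 13×4 = 452.

452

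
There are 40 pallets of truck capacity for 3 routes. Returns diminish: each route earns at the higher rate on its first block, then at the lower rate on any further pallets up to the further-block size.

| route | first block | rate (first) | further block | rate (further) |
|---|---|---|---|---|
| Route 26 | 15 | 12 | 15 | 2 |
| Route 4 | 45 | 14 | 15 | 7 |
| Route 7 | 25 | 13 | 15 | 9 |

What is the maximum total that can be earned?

Order all 6 blocks by rate: Route 4/tier1 14 > Route 7/tier1 13 > Route 26/tier1 12 > Route 7/tier2 9 > Route 4/tier2 7 > Route 26/tier2 2.
Route 4/tier1: +40 of 45 at 14; pool empty.
Total = 14×40 = 560.

560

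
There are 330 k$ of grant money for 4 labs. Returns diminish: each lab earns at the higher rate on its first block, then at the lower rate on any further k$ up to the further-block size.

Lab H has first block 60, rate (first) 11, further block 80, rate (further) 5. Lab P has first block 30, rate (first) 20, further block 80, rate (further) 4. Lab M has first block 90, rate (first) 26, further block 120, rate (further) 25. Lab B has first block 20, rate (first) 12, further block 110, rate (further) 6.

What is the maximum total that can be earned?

Order all 8 blocks by rate: Lab M/first 26 > Lab M/second 25 > Lab P/first 20 > Lab B/first 12 > Lab H/first 11 > Lab B/second 6 > Lab H/second 5 > Lab P/second 4.
Lab M/first (26): +90 — 240 left.
Fill Lab M second block (120 at 25) — 120 left.
Lab P first at 20: fill all 30 — 90 left.
Lab B/first (12): +20 — 70 left.
Lab H first at 11: fill all 60 — 10 left.
10 remain; put them into Lab B second at 6.
Total = 26×90 + 25×120 + 20×30 + 12×20 + 11×60 + 6×10 = 6900.

6900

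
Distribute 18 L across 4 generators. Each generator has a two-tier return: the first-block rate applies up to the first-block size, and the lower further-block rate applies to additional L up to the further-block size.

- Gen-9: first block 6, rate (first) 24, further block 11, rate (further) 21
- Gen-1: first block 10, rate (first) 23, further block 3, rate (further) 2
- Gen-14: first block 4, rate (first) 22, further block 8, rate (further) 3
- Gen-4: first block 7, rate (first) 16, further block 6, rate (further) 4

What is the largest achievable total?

Order all 8 blocks by rate: Gen-9/T1 24 > Gen-1/T1 23 > Gen-14/T1 22 > Gen-9/T2 21 > Gen-4/T1 16 > Gen-4/T2 4 > Gen-14/T2 3 > Gen-1/T2 2.
Gen-9 T1 at 24: fill all 6 — 12 left.
Gen-1/T1 (23): +10 — 2 left.
2 remain; put them into Gen-14 T1 at 22.
Total = 24×6 + 23×10 + 22×2 = 418.

418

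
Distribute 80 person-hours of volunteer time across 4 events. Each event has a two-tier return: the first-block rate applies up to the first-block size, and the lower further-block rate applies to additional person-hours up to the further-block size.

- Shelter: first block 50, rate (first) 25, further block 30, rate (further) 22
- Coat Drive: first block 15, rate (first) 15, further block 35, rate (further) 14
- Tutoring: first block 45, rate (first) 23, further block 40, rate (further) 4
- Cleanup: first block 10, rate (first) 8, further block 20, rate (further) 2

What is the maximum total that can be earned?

1940

Rank every tier by rate: Shelter/tier1 25 > Tutoring/tier1 23 > Shelter/tier2 22 > Coat Drive/tier1 15 > Coat Drive/tier2 14 > Cleanup/tier1 8 > Tutoring/tier2 4 > Cleanup/tier2 2.
Shelter tier1 at 25: fill all 50 ; 30 left.
30 remain; put them into Tutoring tier1 at 23.
Total = 25×50 + 23×30 = 1940.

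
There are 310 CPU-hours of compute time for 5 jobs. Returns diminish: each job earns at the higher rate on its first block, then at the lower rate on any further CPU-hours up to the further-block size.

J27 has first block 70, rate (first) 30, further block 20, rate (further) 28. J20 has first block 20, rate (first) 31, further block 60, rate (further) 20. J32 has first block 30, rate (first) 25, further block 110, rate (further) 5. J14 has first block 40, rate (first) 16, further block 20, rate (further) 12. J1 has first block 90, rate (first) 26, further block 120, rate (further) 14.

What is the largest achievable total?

7890

Treat each block as its own option and order by rate: J20/first 31 > J27/first 30 > J27/second 28 > J1/first 26 > J32/first 25 > J20/second 20 > J14/first 16 > J1/second 14 > J14/second 12 > J32/second 5.
Fill J20 first block (20 at 31) — 290 left.
Fill J27 first block (70 at 30) — 220 left.
J27/second (28): +20 — 200 left.
J1 first at 26: fill all 90 — 110 left.
Fill J32 first block (30 at 25) — 80 left.
J20 second at 20: fill all 60 — 20 left.
J14/first: +20 of 40 at 16; pool empty.
Total = 31×20 + 30×70 + 28×20 + 26×90 + 25×30 + 20×60 + 16×20 = 7890.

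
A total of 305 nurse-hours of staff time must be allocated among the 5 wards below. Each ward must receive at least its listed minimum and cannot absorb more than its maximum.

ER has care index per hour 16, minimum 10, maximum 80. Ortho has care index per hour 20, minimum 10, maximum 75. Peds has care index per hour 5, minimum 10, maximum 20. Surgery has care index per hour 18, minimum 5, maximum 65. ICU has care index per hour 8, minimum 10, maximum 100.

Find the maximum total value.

4600

Meeting every minimum uses 10+10+10+5+10 = 45 nurse-hours, leaving 260.
Rank by care index per hour: Ortho 20 > Surgery 18 > ER 16 > ICU 8 > Peds 5.
Ortho takes 65 more to reach its cap of 75 → 195 left.
Give Surgery 60 more to hit its cap of 65 → 135 left.
ER takes 70 more to reach its cap of 80 → 65 left.
ICU: +65 (room for 90) → 75. Pool exhausted.
Total = 16×80 + 20×75 + 5×10 + 18×65 + 8×75 = 4600.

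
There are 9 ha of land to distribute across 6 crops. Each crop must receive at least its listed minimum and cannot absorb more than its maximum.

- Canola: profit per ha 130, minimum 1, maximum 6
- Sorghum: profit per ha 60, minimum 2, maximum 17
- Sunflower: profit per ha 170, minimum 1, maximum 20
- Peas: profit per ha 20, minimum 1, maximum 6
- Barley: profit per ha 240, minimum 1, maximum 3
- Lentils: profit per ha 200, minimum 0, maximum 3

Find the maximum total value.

1360

Meeting every minimum uses 1+2+1+1+1+0 = 6 ha, leaving 3.
Highest profit per ha first: Barley 240 > Lentils 200 > Sunflower 170 > Canola 130 > Sorghum 60 > Peas 20.
Give Barley 2 more to hit its cap of 3 ; 1 left.
Lentils has room for 3 more but only 1 remain, so it gets 1.
Total = 130×1 + 60×2 + 170×1 + 20×1 + 240×3 + 200×1 = 1360.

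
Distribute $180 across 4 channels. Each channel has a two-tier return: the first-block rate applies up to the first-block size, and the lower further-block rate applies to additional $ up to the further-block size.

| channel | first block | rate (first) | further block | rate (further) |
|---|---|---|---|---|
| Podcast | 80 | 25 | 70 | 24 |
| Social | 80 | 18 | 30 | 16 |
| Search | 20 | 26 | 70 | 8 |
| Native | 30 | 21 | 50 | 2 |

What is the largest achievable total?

4410

Treat each block as its own option and order by rate: Search/tier1 26 > Podcast/tier1 25 > Podcast/tier2 24 > Native/tier1 21 > Social/tier1 18 > Social/tier2 16 > Search/tier2 8 > Native/tier2 2.
Search/tier1 (26): +20 → 160 left.
Podcast tier1 at 25: fill all 80 → 80 left.
Podcast tier2 at 24: fill all 70 → 10 left.
10 remain; put them into Native tier1 at 21.
Total = 26×20 + 25×80 + 24×70 + 21×10 = 4410.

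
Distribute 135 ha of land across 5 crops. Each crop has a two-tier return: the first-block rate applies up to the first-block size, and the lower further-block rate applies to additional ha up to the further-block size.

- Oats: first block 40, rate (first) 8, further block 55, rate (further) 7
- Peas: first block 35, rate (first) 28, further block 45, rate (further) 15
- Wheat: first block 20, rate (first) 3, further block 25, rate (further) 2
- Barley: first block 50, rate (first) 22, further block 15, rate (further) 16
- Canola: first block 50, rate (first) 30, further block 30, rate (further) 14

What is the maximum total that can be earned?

Treat each block as its own option and order by rate: Canola/T1 30 > Peas/T1 28 > Barley/T1 22 > Barley/T2 16 > Peas/T2 15 > Canola/T2 14 > Oats/T1 8 > Oats/T2 7 > Wheat/T1 3 > Wheat/T2 2.
Canola T1 at 30: fill all 50 → 85 left.
Fill Peas T1 block (35 at 28) → 50 left.
Barley T1 at 22: fill all 50 → 0 left.
Total = 30×50 + 28×35 + 22×50 = 3580.

3580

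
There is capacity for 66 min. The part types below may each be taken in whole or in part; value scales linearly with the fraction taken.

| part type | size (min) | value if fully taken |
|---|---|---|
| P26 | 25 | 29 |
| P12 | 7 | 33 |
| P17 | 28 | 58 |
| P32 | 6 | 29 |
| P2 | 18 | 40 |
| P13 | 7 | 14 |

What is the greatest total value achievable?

Best value per unit of size first: P32 29/6≈4.83, P12 33/7≈4.71, P2 40/18≈2.22, P17 58/28≈2.07, P13 14/7≈2, P26 29/25≈1.16.
P32: take in full, 6 min for value 29 ; 60 left.
Take all of P12 (7 min, value 33) ; 53 min left.
Take all of P2 (18 min, value 40) ; 35 min left.
Take all of P17 (28 min, value 58) ; 7 min left.
P13: take in full, 7 min for value 14 ; 0 left.
Total value = 174.

174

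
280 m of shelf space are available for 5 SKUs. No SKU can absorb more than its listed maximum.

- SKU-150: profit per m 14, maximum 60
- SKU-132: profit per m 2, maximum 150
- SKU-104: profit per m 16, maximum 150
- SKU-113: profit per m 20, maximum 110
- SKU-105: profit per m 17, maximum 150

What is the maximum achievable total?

Highest profit per m first: SKU-113 20 > SKU-105 17 > SKU-104 16 > SKU-150 14 > SKU-132 2.
SKU-113 takes 110 to reach its cap of 110 — 170 left.
SKU-105 takes 150 to reach its cap of 150 — 20 left.
SKU-104: +20 (room for 150) → 20. Pool exhausted.
Total = 16×20 + 20×110 + 17×150 = 5070.

5070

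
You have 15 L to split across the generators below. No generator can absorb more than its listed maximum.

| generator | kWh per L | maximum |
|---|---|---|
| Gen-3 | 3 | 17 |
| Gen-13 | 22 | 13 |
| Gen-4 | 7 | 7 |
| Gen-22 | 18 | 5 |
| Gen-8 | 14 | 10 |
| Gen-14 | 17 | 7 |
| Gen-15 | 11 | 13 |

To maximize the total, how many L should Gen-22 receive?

Highest kWh per L first: Gen-13 22 > Gen-22 18 > Gen-14 17 > Gen-8 14 > Gen-15 11 > Gen-4 7 > Gen-3 3.
Give Gen-13 13 to hit its cap of 13 — 2 left.
Gen-22 has room for 5 but only 2 remain, so it gets 2.

2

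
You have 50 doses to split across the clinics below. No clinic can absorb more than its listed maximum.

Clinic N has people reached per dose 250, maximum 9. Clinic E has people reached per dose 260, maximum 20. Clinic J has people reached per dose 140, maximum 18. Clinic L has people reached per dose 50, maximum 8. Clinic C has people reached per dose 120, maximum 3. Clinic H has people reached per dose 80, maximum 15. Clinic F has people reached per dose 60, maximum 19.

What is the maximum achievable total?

10330

Highest people reached per dose first: Clinic E 260 > Clinic N 250 > Clinic J 140 > Clinic C 120 > Clinic H 80 > Clinic F 60 > Clinic L 50.
Give Clinic E 20 to hit its cap of 20 — 30 left.
Clinic N takes 9 to reach its cap of 9 — 21 left.
Clinic J takes 18 to reach its cap of 18 — 3 left.
Clinic C: +3 to 3 (cap) — 0 left.
Total = 250×9 + 260×20 + 140×18 + 120×3 = 10330.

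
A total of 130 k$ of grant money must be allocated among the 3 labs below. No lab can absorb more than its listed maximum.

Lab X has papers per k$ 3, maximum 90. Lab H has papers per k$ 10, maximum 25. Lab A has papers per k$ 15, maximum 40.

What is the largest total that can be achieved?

1045

Rank by papers per k$: Lab A 15 > Lab H 10 > Lab X 3.
Give Lab A 40 to hit its cap of 40 → 90 left.
Lab H: +25 to 25 (cap) → 65 left.
Lab X: +65 (room for 90) → 65. Pool exhausted.
Total = 3×65 + 10×25 + 15×40 = 1045.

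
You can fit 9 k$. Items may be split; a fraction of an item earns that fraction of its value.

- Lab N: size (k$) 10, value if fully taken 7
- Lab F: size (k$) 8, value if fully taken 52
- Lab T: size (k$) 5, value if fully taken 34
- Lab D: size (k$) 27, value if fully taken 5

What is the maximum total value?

Best value per unit of size first: Lab T 34/5≈6.8, Lab F 52/8≈6.5, Lab N 7/10≈0.7, Lab D 5/27≈0.185.
Take all of Lab T (5 k$, value 34) — 4 k$ left.
4 k$ left: a 4/8 share of Lab F gives 52×4/8 = 26.
Total value = 60.

60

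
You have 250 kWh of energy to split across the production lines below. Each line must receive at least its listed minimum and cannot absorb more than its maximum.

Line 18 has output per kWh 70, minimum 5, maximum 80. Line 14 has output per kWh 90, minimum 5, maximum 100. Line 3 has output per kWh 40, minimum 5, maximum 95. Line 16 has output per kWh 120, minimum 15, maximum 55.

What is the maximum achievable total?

21800

Meeting every minimum uses 5+5+5+15 = 30 kWh, leaving 220.
Rank by output per kWh: Line 16 120 > Line 14 90 > Line 18 70 > Line 3 40.
Line 16 takes 40 more to reach its cap of 55 → 180 left.
Line 14: +95 to 100 (cap) → 85 left.
Line 18: +75 to 80 (cap) → 10 left.
Line 3 has room for 90 more but only 10 remain, so it gets 15.
Total = 70×80 + 90×100 + 40×15 + 120×55 = 21800.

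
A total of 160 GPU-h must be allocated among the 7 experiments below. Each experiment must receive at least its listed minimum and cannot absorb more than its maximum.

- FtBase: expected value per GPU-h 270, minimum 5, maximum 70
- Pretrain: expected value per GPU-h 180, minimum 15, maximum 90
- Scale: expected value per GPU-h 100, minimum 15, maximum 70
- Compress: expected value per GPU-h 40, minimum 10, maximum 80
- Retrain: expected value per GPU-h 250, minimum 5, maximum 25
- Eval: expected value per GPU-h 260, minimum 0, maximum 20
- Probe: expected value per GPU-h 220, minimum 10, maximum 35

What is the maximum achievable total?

35900

Meeting every minimum uses 5+15+15+10+5+0+10 = 60 GPU-h, leaving 100.
Highest expected value per GPU-h first: FtBase 270 > Eval 260 > Retrain 250 > Probe 220 > Pretrain 180 > Scale 100 > Compress 40.
Give FtBase 65 more to hit its cap of 70 ; 35 left.
Give Eval 20 more to hit its cap of 20 ; 15 left.
Retrain: +15 (room for 20) → 20. Pool exhausted.
Total = 270×70 + 180×15 + 100×15 + 40×10 + 250×20 + 260×20 + 220×10 = 35900.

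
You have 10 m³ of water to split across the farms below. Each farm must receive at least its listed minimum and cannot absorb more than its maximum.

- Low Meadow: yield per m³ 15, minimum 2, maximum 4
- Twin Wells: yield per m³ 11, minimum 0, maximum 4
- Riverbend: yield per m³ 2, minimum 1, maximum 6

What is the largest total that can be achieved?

108

Meeting every minimum uses 2+0+1 = 3 m³, leaving 7.
Order the farms by yield per m³: Low Meadow 15 > Twin Wells 11 > Riverbend 2.
Low Meadow: +2 to 4 (cap) — 5 left.
Give Twin Wells 4 more to hit its cap of 4 — 1 left.
Only 1 left; Riverbend takes them to reach 2.
Total = 15×4 + 11×4 + 2×2 = 108.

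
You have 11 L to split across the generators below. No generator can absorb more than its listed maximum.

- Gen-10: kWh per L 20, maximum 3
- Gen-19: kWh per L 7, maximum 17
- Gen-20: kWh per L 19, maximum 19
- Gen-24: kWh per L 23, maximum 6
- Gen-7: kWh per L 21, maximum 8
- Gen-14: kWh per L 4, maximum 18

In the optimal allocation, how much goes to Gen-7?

Highest kWh per L first: Gen-24 23 > Gen-7 21 > Gen-10 20 > Gen-20 19 > Gen-19 7 > Gen-14 4.
Gen-24 takes 6 to reach its cap of 6 — 5 left.
Gen-7 has room for 8 but only 5 remain, so it gets 5.

5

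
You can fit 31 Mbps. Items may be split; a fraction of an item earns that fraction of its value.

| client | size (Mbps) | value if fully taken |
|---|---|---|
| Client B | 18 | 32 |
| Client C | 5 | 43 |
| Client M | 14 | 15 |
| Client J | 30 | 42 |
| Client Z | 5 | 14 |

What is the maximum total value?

Sort by value density: Client C 43/5≈8.6, Client Z 14/5≈2.8, Client B 32/18≈1.78, Client J 42/30≈1.4, Client M 15/14≈1.07.
All 5 Mbps of Client C fit (value 43) — 26 remain.
Take all of Client Z (5 Mbps, value 14) — 21 Mbps left.
All 18 Mbps of Client B fit (value 32) — 3 remain.
3 Mbps left: a 3/30 share of Client J gives 42×3/30 = 4.2.
Total value = 93.2.

93.2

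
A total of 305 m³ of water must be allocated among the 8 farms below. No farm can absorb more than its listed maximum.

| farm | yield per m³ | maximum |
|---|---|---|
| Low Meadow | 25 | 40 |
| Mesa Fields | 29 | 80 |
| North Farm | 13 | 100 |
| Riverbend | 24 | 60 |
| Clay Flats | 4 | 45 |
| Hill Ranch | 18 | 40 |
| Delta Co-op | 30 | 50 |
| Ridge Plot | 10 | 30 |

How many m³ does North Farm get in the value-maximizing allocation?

Rank by yield per m³: Delta Co-op 30 > Mesa Fields 29 > Low Meadow 25 > Riverbend 24 > Hill Ranch 18 > North Farm 13 > Ridge Plot 10 > Clay Flats 4.
Delta Co-op takes 50 to reach its cap of 50 → 255 left.
Give Mesa Fields 80 to hit its cap of 80 → 175 left.
Low Meadow: +40 to 40 (cap) → 135 left.
Riverbend: +60 to 60 (cap) → 75 left.
Give Hill Ranch 40 to hit its cap of 40 → 35 left.
North Farm: +35 (room for 100) → 35. Pool exhausted.

35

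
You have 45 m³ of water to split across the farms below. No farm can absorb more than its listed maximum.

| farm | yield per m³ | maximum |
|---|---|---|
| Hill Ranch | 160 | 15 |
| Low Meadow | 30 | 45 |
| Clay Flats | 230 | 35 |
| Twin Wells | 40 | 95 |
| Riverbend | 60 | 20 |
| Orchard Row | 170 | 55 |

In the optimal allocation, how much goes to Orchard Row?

10

Rank by yield per m³: Clay Flats 230 > Orchard Row 170 > Hill Ranch 160 > Riverbend 60 > Twin Wells 40 > Low Meadow 30.
Give Clay Flats 35 to hit its cap of 35 — 10 left.
Only 10 left; Orchard Row takes them to reach 10.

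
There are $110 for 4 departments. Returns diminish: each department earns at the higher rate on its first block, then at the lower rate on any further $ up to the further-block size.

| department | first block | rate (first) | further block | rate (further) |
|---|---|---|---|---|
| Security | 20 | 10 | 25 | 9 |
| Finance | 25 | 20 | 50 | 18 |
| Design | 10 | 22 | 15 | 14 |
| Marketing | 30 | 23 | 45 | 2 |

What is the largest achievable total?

2220

Order all 8 blocks by rate: Marketing/T1 23 > Design/T1 22 > Finance/T1 20 > Finance/T2 18 > Design/T2 14 > Security/T1 10 > Security/T2 9 > Marketing/T2 2.
Fill Marketing T1 block (30 at 23) → 80 left.
Design T1 at 22: fill all 10 → 70 left.
Fill Finance T1 block (25 at 20) → 45 left.
45 remain; put them into Finance T2 at 18.
Total = 23×30 + 22×10 + 20×25 + 18×45 = 2220.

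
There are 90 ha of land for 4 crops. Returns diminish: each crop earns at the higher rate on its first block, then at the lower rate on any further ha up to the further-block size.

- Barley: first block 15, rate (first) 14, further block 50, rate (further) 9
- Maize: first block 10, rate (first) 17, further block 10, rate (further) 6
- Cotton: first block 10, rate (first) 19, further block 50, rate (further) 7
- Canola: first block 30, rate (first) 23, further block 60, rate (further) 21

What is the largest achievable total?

Rank every tier by rate: Canola/first 23 > Canola/second 21 > Cotton/first 19 > Maize/first 17 > Barley/first 14 > Barley/second 9 > Cotton/second 7 > Maize/second 6.
Canola/first (23): +30 ; 60 left.
Canola/second (21): +60 ; 0 left.
Total = 23×30 + 21×60 = 1950.

1950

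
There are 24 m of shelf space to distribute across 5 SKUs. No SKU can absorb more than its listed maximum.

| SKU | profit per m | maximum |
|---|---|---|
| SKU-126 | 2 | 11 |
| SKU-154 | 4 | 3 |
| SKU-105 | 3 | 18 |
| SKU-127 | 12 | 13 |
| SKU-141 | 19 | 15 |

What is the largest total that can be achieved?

393

Order the SKUs by profit per m: SKU-141 19 > SKU-127 12 > SKU-154 4 > SKU-105 3 > SKU-126 2.
Give SKU-141 15 to hit its cap of 15 — 9 left.
Only 9 left; SKU-127 takes them to reach 9.
Total = 12×9 + 19×15 = 393.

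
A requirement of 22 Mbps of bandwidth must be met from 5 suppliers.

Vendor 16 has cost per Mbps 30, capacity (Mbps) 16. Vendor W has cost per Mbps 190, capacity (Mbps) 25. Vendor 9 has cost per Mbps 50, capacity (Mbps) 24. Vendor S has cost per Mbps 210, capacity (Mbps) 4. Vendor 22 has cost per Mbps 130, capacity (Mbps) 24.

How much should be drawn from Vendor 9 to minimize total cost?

Use suppliers in increasing cost order.
Take 16 from Vendor 16 at 30 ; need 6 more.
Vendor 9 (50): take the remaining 6 ; done.
Vendor 22, Vendor W, Vendor S: unused.

6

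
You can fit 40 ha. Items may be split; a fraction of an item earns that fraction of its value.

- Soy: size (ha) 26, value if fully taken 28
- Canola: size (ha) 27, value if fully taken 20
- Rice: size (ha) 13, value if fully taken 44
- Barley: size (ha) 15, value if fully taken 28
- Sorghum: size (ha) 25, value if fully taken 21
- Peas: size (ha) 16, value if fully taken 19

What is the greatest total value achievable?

86.25

Rank by value-to-size ratio: Rice 44/13≈3.38, Barley 28/15≈1.87, Peas 19/16≈1.19, Soy 28/26≈1.08, Sorghum 21/25≈0.84, Canola 20/27≈0.741.
Rice: take in full, 13 ha for value 44 ; 27 left.
Barley: take in full, 15 ha for value 28 ; 12 left.
Only 12 ha remain; take 12/16 of Peas for value 19×12/16 = 14.25.
Total value = 86.25.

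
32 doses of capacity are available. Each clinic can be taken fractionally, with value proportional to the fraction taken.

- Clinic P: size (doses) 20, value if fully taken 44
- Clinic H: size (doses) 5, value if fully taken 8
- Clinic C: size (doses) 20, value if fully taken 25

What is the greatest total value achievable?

Sort by value density: Clinic P 44/20≈2.2, Clinic H 8/5≈1.6, Clinic C 25/20≈1.25.
All 20 doses of Clinic P fit (value 44) ; 12 remain.
Clinic H: take in full, 5 doses for value 8 ; 7 left.
7 doses left: a 7/20 share of Clinic C gives 25×7/20 = 8.75.
Total value = 60.75.

60.75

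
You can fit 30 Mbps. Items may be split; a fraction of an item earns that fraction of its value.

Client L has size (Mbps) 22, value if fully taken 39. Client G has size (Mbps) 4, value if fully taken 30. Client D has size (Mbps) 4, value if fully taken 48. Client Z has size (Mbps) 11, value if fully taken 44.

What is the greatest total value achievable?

Best value per unit of size first: Client D 48/4≈12, Client G 30/4≈7.5, Client Z 44/11≈4, Client L 39/22≈1.77.
Client D: take in full, 4 Mbps for value 48 → 26 left.
Take all of Client G (4 Mbps, value 30) → 22 Mbps left.
Take all of Client Z (11 Mbps, value 44) → 11 Mbps left.
11 Mbps left: a 11/22 share of Client L gives 39×11/22 = 19.5.
Total value = 141.5.

141.5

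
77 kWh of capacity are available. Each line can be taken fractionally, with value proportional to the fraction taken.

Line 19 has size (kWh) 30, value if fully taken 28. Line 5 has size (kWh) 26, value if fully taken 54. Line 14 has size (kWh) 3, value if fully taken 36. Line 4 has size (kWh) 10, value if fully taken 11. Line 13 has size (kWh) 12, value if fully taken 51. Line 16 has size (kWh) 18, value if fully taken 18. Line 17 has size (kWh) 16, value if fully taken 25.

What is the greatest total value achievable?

187

Sort by value density: Line 14 36/3≈12, Line 13 51/12≈4.25, Line 5 54/26≈2.08, Line 17 25/16≈1.56, Line 4 11/10≈1.1, Line 16 18/18≈1, Line 19 28/30≈0.933.
Line 14: take in full, 3 kWh for value 36 ; 74 left.
Line 13: take in full, 12 kWh for value 51 ; 62 left.
Take all of Line 5 (26 kWh, value 54) ; 36 kWh left.
Take all of Line 17 (16 kWh, value 25) ; 20 kWh left.
All 10 kWh of Line 4 fit (value 11) ; 10 remain.
10 kWh left: a 10/18 share of Line 16 gives 18×10/18 = 10.
Total value = 187.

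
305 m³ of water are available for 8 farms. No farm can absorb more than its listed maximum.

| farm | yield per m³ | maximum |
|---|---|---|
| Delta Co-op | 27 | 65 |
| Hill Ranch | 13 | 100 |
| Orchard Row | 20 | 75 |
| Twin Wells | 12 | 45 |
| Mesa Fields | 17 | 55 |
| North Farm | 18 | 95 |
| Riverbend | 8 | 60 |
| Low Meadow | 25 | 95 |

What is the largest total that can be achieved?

Order the farms by yield per m³: Delta Co-op 27 > Low Meadow 25 > Orchard Row 20 > North Farm 18 > Mesa Fields 17 > Hill Ranch 13 > Twin Wells 12 > Riverbend 8.
Delta Co-op takes 65 to reach its cap of 65 → 240 left.
Low Meadow takes 95 to reach its cap of 95 → 145 left.
Give Orchard Row 75 to hit its cap of 75 → 70 left.
North Farm has room for 95 but only 70 remain, so it gets 70.
Total = 27×65 + 20×75 + 18×70 + 25×95 = 6890.

6890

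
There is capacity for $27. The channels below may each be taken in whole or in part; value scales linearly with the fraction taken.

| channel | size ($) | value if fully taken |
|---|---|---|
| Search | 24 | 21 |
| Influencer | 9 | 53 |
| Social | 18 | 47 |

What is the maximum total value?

Best value per unit of size first: Influencer 53/9≈5.89, Social 47/18≈2.61, Search 21/24≈0.875.
All 9 $ of Influencer fit (value 53) → 18 remain.
All 18 $ of Social fit (value 47) → 0 remain.
Total value = 100.

100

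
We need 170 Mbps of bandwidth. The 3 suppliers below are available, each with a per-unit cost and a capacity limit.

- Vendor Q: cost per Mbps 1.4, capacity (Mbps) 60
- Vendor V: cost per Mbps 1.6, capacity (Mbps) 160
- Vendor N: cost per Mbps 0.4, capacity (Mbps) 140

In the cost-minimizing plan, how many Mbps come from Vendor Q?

Use suppliers in increasing cost order.
Vendor N at 0.4: take all 140 Mbps → 30 still needed.
Take 30 from Vendor Q at 1.4 to finish.
Vendor V: unused.

30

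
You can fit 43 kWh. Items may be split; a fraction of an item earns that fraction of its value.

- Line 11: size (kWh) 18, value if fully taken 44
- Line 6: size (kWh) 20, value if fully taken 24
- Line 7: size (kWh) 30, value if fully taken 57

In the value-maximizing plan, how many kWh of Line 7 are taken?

25

Rank by value-to-size ratio: Line 11 44/18≈2.44, Line 7 57/30≈1.9, Line 6 24/20≈1.2.
Take all of Line 11 (18 kWh, value 44) ; 25 kWh left.
Fill the last 25 kWh with part of Line 7: 25/30 of it earns 47.5.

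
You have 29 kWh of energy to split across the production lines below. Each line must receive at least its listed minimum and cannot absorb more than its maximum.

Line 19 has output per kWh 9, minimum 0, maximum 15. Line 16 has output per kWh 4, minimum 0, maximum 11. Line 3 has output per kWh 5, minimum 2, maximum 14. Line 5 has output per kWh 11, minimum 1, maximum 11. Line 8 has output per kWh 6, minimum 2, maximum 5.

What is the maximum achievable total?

Meeting every minimum uses 0+0+2+1+2 = 5 kWh, leaving 24.
Highest output per kWh first: Line 5 11 > Line 19 9 > Line 8 6 > Line 3 5 > Line 16 4.
Give Line 5 10 more to hit its cap of 11 → 14 left.
Only 14 left; Line 19 takes them to reach 14.
Total = 9×14 + 5×2 + 11×11 + 6×2 = 269.

269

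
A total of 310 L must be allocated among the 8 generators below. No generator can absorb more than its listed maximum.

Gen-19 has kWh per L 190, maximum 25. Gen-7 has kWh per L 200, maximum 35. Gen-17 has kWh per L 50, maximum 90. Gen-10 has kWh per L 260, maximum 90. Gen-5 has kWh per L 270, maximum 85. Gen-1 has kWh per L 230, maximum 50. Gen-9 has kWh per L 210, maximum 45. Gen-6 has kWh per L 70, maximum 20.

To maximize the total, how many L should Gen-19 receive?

5

Order the generators by kWh per L: Gen-5 270 > Gen-10 260 > Gen-1 230 > Gen-9 210 > Gen-7 200 > Gen-19 190 > Gen-6 70 > Gen-17 50.
Give Gen-5 85 to hit its cap of 85 ; 225 left.
Gen-10: +90 to 90 (cap) ; 135 left.
Gen-1 takes 50 to reach its cap of 50 ; 85 left.
Gen-9: +45 to 45 (cap) ; 40 left.
Give Gen-7 35 to hit its cap of 35 ; 5 left.
Gen-19 has room for 25 but only 5 remain, so it gets 5.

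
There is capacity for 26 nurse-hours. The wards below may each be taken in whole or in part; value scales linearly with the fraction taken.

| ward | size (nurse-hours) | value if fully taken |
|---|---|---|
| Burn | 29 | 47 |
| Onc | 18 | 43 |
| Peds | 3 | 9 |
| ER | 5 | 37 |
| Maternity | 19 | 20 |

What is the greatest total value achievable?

Best value per unit of size first: ER 37/5≈7.4, Peds 9/3≈3, Onc 43/18≈2.39, Burn 47/29≈1.62, Maternity 20/19≈1.05.
Take all of ER (5 nurse-hours, value 37) → 21 nurse-hours left.
Take all of Peds (3 nurse-hours, value 9) → 18 nurse-hours left.
Onc: take in full, 18 nurse-hours for value 43 → 0 left.
Total value = 89.

89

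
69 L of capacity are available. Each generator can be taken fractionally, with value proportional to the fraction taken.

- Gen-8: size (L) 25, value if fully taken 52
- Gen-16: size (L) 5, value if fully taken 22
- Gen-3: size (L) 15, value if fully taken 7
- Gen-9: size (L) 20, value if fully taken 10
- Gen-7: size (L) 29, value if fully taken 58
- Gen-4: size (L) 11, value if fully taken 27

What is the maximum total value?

157

Sort by value density: Gen-16 22/5≈4.4, Gen-4 27/11≈2.45, Gen-8 52/25≈2.08, Gen-7 58/29≈2, Gen-9 10/20≈0.5, Gen-3 7/15≈0.467.
All 5 L of Gen-16 fit (value 22) — 64 remain.
Take all of Gen-4 (11 L, value 27) — 53 L left.
All 25 L of Gen-8 fit (value 52) — 28 remain.
28 L left: a 28/29 share of Gen-7 gives 58×28/29 = 56.
Total value = 157.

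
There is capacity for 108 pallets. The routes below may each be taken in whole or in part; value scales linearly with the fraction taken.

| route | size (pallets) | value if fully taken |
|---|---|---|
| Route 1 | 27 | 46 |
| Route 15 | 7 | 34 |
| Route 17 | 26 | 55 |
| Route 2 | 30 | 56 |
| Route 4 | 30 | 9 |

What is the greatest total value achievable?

196.4

Rank by value-to-size ratio: Route 15 34/7≈4.86, Route 17 55/26≈2.12, Route 2 56/30≈1.87, Route 1 46/27≈1.7, Route 4 9/30≈0.3.
All 7 pallets of Route 15 fit (value 34) — 101 remain.
All 26 pallets of Route 17 fit (value 55) — 75 remain.
All 30 pallets of Route 2 fit (value 56) — 45 remain.
Route 1: take in full, 27 pallets for value 46 — 18 left.
Only 18 pallets remain; take 18/30 of Route 4 for value 9×18/30 = 5.4.
Total value = 196.4.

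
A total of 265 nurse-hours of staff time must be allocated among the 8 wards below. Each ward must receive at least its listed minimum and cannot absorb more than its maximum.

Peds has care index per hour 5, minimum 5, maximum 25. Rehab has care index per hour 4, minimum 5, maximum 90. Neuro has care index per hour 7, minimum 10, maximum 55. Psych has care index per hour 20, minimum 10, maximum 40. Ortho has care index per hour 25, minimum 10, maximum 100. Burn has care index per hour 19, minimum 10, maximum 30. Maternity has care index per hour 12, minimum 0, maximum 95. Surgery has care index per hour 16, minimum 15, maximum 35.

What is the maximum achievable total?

5025

Meeting every minimum uses 5+5+10+10+10+10+0+15 = 65 nurse-hours, leaving 200.
Order the wards by care index per hour: Ortho 25 > Psych 20 > Burn 19 > Surgery 16 > Maternity 12 > Neuro 7 > Peds 5 > Rehab 4.
Ortho: +90 to 100 (cap) ; 110 left.
Psych takes 30 more to reach its cap of 40 ; 80 left.
Burn takes 20 more to reach its cap of 30 ; 60 left.
Surgery takes 20 more to reach its cap of 35 ; 40 left.
Maternity: +40 (room for 95) → 40. Pool exhausted.
Total = 5×5 + 4×5 + 7×10 + 20×40 + 25×100 + 19×30 + 12×40 + 16×35 = 5025.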